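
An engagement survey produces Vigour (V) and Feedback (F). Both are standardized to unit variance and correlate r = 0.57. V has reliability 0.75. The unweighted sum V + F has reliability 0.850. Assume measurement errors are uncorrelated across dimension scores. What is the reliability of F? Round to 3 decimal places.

Var(V+F) = 2 + 2·0.57 = 3.140.
True-score variance = ρ_V + ρ_F + 2·0.57, so 0.850 = (0.75 + ρ_F + 1.14) / 3.140.
ρ_F = 0.850·3.140 − 0.75 − 1.14 = 0.779.

0.779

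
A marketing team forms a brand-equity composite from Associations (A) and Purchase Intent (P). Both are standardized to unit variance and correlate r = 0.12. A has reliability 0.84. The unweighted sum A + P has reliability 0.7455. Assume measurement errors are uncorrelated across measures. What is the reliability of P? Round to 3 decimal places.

0.590

Var(A+P) = 2 + 2·0.12 = 2.240.
True-score variance = ρ_A + ρ_P + 2·0.12, so 0.7455 = (0.84 + ρ_P + 0.24) / 2.240.
ρ_P = 0.7455·2.240 − 0.84 − 0.24 = 0.590.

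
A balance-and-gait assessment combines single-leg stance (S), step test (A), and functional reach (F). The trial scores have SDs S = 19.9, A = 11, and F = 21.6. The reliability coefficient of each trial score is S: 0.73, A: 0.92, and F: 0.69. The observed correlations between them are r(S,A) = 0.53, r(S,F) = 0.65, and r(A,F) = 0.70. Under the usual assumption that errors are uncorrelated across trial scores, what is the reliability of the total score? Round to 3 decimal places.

0.876

Var(S+A+F) = 19.9² + 11² + 21.6² + 2·[19.9·11·0.53 + 19.9·21.6·0.65 + 11·21.6·0.70] = 983.57 + 1123.47 = 2107.04.
Under uncorrelated errors the observed covariances equal the true-score covariances, so only the own-variance terms attenuate.
True-score variance = [19.9²·0.73 + 11²·0.92 + 21.6²·0.69] + 1123.47 = 722.334 + 1123.47 = 1845.8.
Reliability = 1845.8 / 2107.04 = 0.876.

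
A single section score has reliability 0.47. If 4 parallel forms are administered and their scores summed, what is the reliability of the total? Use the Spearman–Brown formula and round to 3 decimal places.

0.780

ρ_k = kρ / (1 + (k−1)ρ) = 4·0.47 / (1 + 3·0.47) = 1.880 / 2.410 = 0.780.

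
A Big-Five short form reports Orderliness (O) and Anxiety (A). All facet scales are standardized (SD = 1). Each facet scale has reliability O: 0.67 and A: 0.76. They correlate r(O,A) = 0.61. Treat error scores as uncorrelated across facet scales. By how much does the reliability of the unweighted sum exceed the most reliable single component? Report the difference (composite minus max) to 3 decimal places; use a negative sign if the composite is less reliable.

0.063

Var(sum) = 2 + 1.22 = 3.22; true-score variance = 1.43 + 1.22 = 2.65; composite reliability = 0.8230.
Max component reliability = 0.7600.
Difference = 0.8230 − 0.7600 = 0.063.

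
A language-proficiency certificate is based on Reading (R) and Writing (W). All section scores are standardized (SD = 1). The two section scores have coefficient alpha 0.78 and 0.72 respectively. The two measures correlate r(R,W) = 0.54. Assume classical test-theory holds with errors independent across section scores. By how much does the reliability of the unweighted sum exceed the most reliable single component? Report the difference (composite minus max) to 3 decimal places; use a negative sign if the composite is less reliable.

Var(sum) = 2 + 1.08 = 3.08; true-score variance = 1.5 + 1.08 = 2.58; composite reliability = 0.8377.
Max component reliability = 0.7800.
Difference = 0.8377 − 0.7800 = 0.058.

0.058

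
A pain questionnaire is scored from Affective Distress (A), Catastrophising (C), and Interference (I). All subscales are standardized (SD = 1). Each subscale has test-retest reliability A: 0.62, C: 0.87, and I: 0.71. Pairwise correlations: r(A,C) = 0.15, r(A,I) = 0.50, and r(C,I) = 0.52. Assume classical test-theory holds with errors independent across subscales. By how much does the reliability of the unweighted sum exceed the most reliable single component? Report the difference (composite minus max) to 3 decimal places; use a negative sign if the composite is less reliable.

Var(sum) = 3 + 2.34 = 5.34; true-score variance = 2.2 + 2.34 = 4.54; composite reliability = 0.8502.
Max component reliability = 0.8700.
Difference = 0.8502 − 0.8700 = -0.020.

-0.020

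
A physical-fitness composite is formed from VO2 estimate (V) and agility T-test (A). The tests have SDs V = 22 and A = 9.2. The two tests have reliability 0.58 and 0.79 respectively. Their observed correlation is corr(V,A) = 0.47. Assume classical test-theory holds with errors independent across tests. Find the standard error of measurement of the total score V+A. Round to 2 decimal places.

Var(total) = 568.64 + 190.256 = 758.896.
True-score variance = 347.586 + 190.256 = 537.842, so reliability = 0.7087.
Error variance = 758.896 − 537.842 = 221.054; SEM = √221.054 = 14.87.

14.87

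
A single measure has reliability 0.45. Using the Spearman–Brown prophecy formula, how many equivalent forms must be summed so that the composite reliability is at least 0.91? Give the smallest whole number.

13

k ≥ ρ*(1−ρ₁)/(ρ₁(1−ρ*)) = 0.91·0.55 / (0.45·0.09) = 12.358.
Smallest integer k = 13.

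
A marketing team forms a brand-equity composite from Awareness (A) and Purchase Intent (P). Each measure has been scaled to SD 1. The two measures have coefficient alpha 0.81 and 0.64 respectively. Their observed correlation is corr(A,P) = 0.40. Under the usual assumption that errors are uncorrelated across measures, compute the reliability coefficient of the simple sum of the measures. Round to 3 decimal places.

0.804

Var(A+P) = 2 + 2·[0.40] = 2 + 0.8 = 2.8.
With uncorrelated errors the cross-covariances are all true-score covariance, so they carry over unchanged; only the diagonal terms shrink to ρᵢσᵢ².
True-score variance = [0.81 + 0.64] + 0.8 = 1.45 + 0.8 = 2.25.
Reliability = 2.25 / 2.8 = 0.804.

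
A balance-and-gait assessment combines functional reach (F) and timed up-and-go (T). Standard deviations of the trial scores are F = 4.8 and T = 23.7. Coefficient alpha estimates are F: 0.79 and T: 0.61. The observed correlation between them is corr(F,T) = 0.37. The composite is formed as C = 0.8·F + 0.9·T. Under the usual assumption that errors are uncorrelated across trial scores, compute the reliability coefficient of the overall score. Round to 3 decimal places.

0.660

Var(C) = 0.8²·4.8² + 0.9²·23.7² + 2·[0.72·4.8·23.7·0.37] = 469.714 + 60.6113 = 530.326.
Because errors are independent across components, Cov(Tᵢ,Tⱼ) = Cov(Xᵢ,Xⱼ); the off-diagonal part of the true-score variance is the same as above.
True-score variance = [0.8²·4.8²·0.79 + 0.9²·23.7²·0.61] + 60.6113 = 289.18 + 60.6113 = 349.791.
Reliability = 349.791 / 530.326 = 0.660.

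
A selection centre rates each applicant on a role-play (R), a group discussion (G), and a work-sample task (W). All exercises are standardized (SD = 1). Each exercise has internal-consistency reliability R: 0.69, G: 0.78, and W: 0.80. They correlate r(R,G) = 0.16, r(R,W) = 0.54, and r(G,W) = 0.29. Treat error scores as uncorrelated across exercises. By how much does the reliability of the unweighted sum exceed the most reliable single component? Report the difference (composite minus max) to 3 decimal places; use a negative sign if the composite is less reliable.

0.053

Var(sum) = 3 + 1.98 = 4.98; true-score variance = 2.27 + 1.98 = 4.25; composite reliability = 0.8534.
Max component reliability = 0.8000.
Difference = 0.8534 − 0.8000 = 0.053.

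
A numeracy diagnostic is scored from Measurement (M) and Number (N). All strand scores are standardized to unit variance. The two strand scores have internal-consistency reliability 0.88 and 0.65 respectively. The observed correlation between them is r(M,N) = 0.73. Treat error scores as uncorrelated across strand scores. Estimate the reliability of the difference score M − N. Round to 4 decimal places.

0.1296

Var(M−N) = 1 + 1 − 2·0.73 = 2 − 1.46 = 0.54.
With uncorrelated errors the cross-covariances are all true-score covariance, so they carry over unchanged; only the diagonal terms shrink to ρᵢσᵢ².
True-score variance = [0.88 + 0.65] − 1.46 = 1.53 − 1.46 = 0.07.
Reliability = 0.07 / 0.54 = 0.1296.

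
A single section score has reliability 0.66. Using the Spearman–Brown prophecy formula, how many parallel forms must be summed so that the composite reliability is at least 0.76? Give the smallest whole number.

2

k ≥ ρ*(1−ρ₁)/(ρ₁(1−ρ*)) = 0.76·0.34 / (0.66·0.24) = 1.631.
Smallest integer k = 2.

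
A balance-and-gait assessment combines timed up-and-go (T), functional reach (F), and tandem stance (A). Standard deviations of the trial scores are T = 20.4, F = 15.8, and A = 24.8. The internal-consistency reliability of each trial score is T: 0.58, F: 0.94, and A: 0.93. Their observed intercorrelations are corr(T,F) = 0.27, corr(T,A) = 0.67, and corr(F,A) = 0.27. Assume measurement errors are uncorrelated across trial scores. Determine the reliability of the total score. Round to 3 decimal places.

0.901

Var(T+F+A) = 20.4² + 15.8² + 24.8² + 2·[20.4·15.8·0.27 + 20.4·24.8·0.67 + 15.8·24.8·0.27] = 1280.84 + 1063.58 = 2344.42.
Under uncorrelated errors the observed covariances equal the true-score covariances, so only the own-variance terms attenuate.
True-score variance = [20.4²·0.58 + 15.8²·0.94 + 24.8²·0.93] + 1063.58 = 1048.02 + 1063.58 = 2111.6.
Reliability = 2111.6 / 2344.42 = 0.901.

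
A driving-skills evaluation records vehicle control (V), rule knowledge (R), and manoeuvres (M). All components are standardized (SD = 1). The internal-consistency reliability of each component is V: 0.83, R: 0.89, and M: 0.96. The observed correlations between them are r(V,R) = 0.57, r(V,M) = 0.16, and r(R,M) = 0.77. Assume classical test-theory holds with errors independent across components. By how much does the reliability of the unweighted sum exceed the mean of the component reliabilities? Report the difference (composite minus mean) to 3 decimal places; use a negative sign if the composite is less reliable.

Var(sum) = 3 + 3 = 6; true-score variance = 2.68 + 3 = 5.68; composite reliability = 0.9467.
Mean component reliability = 0.8933.
Difference = 0.9467 − 0.8933 = 0.053.

0.053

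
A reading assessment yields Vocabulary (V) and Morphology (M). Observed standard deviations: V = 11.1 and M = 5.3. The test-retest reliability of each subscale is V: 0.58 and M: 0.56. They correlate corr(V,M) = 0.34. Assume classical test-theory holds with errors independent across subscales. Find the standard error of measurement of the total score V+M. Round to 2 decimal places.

Var(total) = 151.3 + 40.0044 = 191.304.
True-score variance = 87.1922 + 40.0044 = 127.197, so reliability = 0.6649.
Error variance = 191.304 − 127.197 = 64.1078; SEM = √64.1078 = 8.01.

8.01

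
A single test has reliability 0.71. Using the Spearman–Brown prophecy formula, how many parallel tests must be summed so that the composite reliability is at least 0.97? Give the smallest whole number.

14

k ≥ ρ*(1−ρ₁)/(ρ₁(1−ρ*)) = 0.97·0.29 / (0.71·0.03) = 13.207.
Smallest integer k = 14.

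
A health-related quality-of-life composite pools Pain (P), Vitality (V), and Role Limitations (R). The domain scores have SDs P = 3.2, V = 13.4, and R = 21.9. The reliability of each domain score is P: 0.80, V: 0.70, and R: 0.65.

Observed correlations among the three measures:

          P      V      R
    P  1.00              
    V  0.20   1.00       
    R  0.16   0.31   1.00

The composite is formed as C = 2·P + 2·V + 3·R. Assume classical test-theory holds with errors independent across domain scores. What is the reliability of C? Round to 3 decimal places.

Var(C) = 2²·3.2² + 2²·13.4² + 3²·21.9² + 2·[4·3.2·13.4·0.20 + 6·3.2·21.9·0.16 + 6·13.4·21.9·0.31] = 5075.69 + 1294.83 = 6370.52.
With uncorrelated errors the cross-covariances are all true-score covariance, so they carry over unchanged; only the diagonal terms shrink to ρᵢσᵢ².
True-score variance = [2²·3.2²·0.80 + 2²·13.4²·0.70 + 3²·21.9²·0.65] + 1294.83 = 3341.25 + 1294.83 = 4636.09.
Reliability = 4636.09 / 6370.52 = 0.728.

0.728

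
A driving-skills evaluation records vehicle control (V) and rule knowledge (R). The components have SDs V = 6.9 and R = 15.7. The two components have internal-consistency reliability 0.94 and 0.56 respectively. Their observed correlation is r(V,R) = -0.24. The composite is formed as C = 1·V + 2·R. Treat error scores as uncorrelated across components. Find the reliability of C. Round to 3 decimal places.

0.530

Var(C) = 6.9² + 2²·15.7² + 2·[2·6.9·15.7·(-0.24)] = 1033.57 − 103.997 = 929.573.
With uncorrelated errors the cross-covariances are all true-score covariance, so they carry over unchanged; only the diagonal terms shrink to ρᵢσᵢ².
True-score variance = [6.9²·0.94 + 2²·15.7²·0.56] − 103.997 = 596.891 − 103.997 = 492.894.
Reliability = 492.894 / 929.573 = 0.530.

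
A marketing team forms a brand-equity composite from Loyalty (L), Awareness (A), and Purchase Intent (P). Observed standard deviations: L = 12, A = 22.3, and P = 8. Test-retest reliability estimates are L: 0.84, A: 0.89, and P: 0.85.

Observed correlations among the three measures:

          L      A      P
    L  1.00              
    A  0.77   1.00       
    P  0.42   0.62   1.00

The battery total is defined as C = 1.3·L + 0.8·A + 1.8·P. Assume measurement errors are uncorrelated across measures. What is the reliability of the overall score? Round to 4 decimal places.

0.9384

Var(C) = 1.3²·12² + 0.8²·22.3² + 1.8²·8² + 2·[1.04·12·22.3·0.77 + 2.34·12·8·0.42 + 1.44·22.3·8·0.62] = 768.986 + 935.837 = 1704.82.
With uncorrelated errors the cross-covariances are all true-score covariance, so they carry over unchanged; only the diagonal terms shrink to ρᵢσᵢ².
True-score variance = [1.3²·12²·0.84 + 0.8²·22.3²·0.89 + 1.8²·8²·0.85] + 935.837 = 663.935 + 935.837 = 1599.77.
Reliability = 1599.77 / 1704.82 = 0.9384.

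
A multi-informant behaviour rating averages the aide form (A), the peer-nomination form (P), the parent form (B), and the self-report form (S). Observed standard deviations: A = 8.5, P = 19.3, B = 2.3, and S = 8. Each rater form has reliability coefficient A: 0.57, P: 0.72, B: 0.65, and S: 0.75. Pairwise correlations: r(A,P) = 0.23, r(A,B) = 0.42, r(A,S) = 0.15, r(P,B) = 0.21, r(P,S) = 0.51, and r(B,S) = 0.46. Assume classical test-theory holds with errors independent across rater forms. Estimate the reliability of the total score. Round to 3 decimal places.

0.813

Var(A+P+B+S) = 8.5² + 19.3² + 2.3² + 8² + 2·[8.5·19.3·0.23 + 8.5·2.3·0.42 + 8.5·8·0.15 + 19.3·2.3·0.21 + 19.3·8·0.51 + 2.3·8·0.46] = 514.03 + 305.345 = 819.375.
Under uncorrelated errors the observed covariances equal the true-score covariances, so only the own-variance terms attenuate.
True-score variance = [8.5²·0.57 + 19.3²·0.72 + 2.3²·0.65 + 8²·0.75] + 305.345 = 360.814 + 305.345 = 666.159.
Reliability = 666.159 / 819.375 = 0.813.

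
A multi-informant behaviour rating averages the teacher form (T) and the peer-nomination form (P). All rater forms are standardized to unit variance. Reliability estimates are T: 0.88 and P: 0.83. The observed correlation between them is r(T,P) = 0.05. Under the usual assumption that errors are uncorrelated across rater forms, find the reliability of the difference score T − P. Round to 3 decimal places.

Var(T−P) = 1 + 1 − 2·0.05 = 2 − 0.1 = 1.9.
Under uncorrelated errors the observed covariances equal the true-score covariances, so only the own-variance terms attenuate.
True-score variance = [0.88 + 0.83] − 0.1 = 1.71 − 0.1 = 1.61.
Reliability = 1.61 / 1.9 = 0.847.

0.847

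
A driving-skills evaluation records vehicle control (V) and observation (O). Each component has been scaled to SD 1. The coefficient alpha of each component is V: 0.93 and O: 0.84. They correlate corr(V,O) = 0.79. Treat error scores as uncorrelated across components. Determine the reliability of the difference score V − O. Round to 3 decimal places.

0.452

Var(V−O) = 1 + 1 − 2·0.79 = 2 − 1.58 = 0.42.
With uncorrelated errors the cross-covariances are all true-score covariance, so they carry over unchanged; only the diagonal terms shrink to ρᵢσᵢ².
True-score variance = [0.93 + 0.84] − 1.58 = 1.77 − 1.58 = 0.19.
Reliability = 0.19 / 0.42 = 0.452.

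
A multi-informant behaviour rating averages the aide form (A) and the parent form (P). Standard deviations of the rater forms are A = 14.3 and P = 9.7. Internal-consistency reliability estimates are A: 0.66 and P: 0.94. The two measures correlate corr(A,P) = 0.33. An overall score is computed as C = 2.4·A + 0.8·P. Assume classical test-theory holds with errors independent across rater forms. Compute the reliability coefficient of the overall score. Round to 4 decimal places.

Var(C) = 2.4²·14.3² + 0.8²·9.7² + 2·[1.92·14.3·9.7·0.33] = 1238.08 + 175.773 = 1413.85.
With uncorrelated errors the cross-covariances are all true-score covariance, so they carry over unchanged; only the diagonal terms shrink to ρᵢσᵢ².
True-score variance = [2.4²·14.3²·0.66 + 0.8²·9.7²·0.94] + 175.773 = 833.994 + 175.773 = 1009.77.
Reliability = 1009.77 / 1413.85 = 0.7142.

0.7142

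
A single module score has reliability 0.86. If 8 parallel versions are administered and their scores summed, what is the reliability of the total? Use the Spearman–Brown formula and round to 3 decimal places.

ρ_k = kρ / (1 + (k−1)ρ) = 8·0.86 / (1 + 7·0.86) = 6.880 / 7.020 = 0.980.

0.980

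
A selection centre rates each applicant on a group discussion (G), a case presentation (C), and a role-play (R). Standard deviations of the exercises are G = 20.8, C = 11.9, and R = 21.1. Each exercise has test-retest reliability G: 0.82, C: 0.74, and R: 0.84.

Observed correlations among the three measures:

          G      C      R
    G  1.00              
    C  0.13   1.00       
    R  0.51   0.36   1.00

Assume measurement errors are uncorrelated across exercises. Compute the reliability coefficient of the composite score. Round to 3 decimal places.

0.891

Var(G+C+R) = 20.8² + 11.9² + 21.1² + 2·[20.8·11.9·0.13 + 20.8·21.1·0.51 + 11.9·21.1·0.36] = 1019.46 + 692.798 = 1712.26.
Under uncorrelated errors the observed covariances equal the true-score covariances, so only the own-variance terms attenuate.
True-score variance = [20.8²·0.82 + 11.9²·0.74 + 21.1²·0.84] + 692.798 = 833.533 + 692.798 = 1526.33.
Reliability = 1526.33 / 1712.26 = 0.891.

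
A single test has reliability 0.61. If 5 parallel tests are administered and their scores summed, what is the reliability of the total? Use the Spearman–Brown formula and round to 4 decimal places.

0.8866

ρ_k = kρ / (1 + (k−1)ρ) = 5·0.61 / (1 + 4·0.61) = 3.050 / 3.440 = 0.8866.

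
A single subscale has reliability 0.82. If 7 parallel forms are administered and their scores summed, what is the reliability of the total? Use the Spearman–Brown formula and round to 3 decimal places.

ρ_k = kρ / (1 + (k−1)ρ) = 7·0.82 / (1 + 6·0.82) = 5.740 / 5.920 = 0.970.

0.970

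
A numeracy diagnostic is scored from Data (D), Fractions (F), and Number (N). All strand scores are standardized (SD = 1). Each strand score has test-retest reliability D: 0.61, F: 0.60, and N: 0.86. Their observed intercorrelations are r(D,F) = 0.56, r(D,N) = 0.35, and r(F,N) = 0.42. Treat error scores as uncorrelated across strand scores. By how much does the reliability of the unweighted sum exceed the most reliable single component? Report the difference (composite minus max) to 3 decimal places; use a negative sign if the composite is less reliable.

-0.024

Var(sum) = 3 + 2.66 = 5.66; true-score variance = 2.07 + 2.66 = 4.73; composite reliability = 0.8357.
Max component reliability = 0.8600.
Difference = 0.8357 − 0.8600 = -0.024.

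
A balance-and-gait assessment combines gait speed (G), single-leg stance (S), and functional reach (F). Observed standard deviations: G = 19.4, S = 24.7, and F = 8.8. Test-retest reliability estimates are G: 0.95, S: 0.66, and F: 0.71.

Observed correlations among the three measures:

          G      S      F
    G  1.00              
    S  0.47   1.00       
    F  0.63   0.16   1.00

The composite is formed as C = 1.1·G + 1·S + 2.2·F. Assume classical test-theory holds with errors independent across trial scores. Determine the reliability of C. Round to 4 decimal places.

Var(C) = 1.1²·19.4² + 24.7² + 2.2²·8.8² + 2·[1.1·19.4·24.7·0.47 + 2.42·19.4·8.8·0.63 + 2.2·24.7·8.8·0.16] = 1440.3 + 1169.05 = 2609.35.
Because errors are independent across components, Cov(Tᵢ,Tⱼ) = Cov(Xᵢ,Xⱼ); the off-diagonal part of the true-score variance is the same as above.
True-score variance = [1.1²·19.4²·0.95 + 24.7²·0.66 + 2.2²·8.8²·0.71] + 1169.05 = 1101.4 + 1169.05 = 2270.45.
Reliability = 2270.45 / 2609.35 = 0.8701.

0.8701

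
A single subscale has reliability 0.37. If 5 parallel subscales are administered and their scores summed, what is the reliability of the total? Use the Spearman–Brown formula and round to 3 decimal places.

ρ_k = kρ / (1 + (k−1)ρ) = 5·0.37 / (1 + 4·0.37) = 1.850 / 2.480 = 0.746.

0.746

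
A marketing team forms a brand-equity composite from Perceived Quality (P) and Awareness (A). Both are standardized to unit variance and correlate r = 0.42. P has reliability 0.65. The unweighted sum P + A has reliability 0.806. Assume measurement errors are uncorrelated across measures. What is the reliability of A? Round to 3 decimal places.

0.799

Var(P+A) = 2 + 2·0.42 = 2.840.
True-score variance = ρ_P + ρ_A + 2·0.42, so 0.806 = (0.65 + ρ_A + 0.84) / 2.840.
ρ_A = 0.806·2.840 − 0.65 − 0.84 = 0.799.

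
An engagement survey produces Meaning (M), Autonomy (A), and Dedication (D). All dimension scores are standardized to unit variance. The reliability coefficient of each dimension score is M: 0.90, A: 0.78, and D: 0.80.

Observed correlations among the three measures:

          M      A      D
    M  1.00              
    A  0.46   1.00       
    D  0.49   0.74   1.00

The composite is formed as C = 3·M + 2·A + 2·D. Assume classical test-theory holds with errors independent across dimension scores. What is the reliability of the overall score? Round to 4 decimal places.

0.9248

Var(C) = 3² + 2² + 2² + 2·[6·0.46 + 6·0.49 + 4·0.74] = 17 + 17.32 = 34.32.
With uncorrelated errors the cross-covariances are all true-score covariance, so they carry over unchanged; only the diagonal terms shrink to ρᵢσᵢ².
True-score variance = [3²·0.90 + 2²·0.78 + 2²·0.80] + 17.32 = 14.42 + 17.32 = 31.74.
Reliability = 31.74 / 34.32 = 0.9248.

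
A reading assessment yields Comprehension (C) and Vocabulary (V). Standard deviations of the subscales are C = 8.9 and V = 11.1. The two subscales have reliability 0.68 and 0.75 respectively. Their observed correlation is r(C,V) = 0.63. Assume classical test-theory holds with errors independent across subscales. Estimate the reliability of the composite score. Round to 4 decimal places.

Var(C+V) = 8.9² + 11.1² + 2·[8.9·11.1·0.63] = 202.42 + 124.475 = 326.895.
Under uncorrelated errors the observed covariances equal the true-score covariances, so only the own-variance terms attenuate.
True-score variance = [8.9²·0.68 + 11.1²·0.75] + 124.475 = 146.27 + 124.475 = 270.746.
Reliability = 270.746 / 326.895 = 0.8282.

0.8282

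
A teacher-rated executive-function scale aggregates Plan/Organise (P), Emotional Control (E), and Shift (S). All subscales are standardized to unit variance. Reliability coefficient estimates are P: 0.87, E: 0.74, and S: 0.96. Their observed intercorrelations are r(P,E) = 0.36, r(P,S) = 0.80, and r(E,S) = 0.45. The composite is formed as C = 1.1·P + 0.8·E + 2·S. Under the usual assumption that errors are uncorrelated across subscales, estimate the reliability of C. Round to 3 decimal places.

Var(C) = 1.1² + 0.8² + 2² + 2·[0.88·0.36 + 2.2·0.80 + 1.6·0.45] = 5.85 + 5.5936 = 11.4436.
Because errors are independent across components, Cov(Tᵢ,Tⱼ) = Cov(Xᵢ,Xⱼ); the off-diagonal part of the true-score variance is the same as above.
True-score variance = [1.1²·0.87 + 0.8²·0.74 + 2²·0.96] + 5.5936 = 5.3663 + 5.5936 = 10.9599.
Reliability = 10.9599 / 11.4436 = 0.958.

0.958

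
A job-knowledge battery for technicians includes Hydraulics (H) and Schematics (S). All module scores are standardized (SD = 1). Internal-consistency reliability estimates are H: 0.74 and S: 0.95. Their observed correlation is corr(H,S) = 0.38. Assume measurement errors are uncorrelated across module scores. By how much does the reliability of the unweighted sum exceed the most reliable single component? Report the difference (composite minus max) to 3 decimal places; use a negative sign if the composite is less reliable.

Var(sum) = 2 + 0.76 = 2.76; true-score variance = 1.69 + 0.76 = 2.45; composite reliability = 0.8877.
Max component reliability = 0.9500.
Difference = 0.8877 − 0.9500 = -0.062.

-0.062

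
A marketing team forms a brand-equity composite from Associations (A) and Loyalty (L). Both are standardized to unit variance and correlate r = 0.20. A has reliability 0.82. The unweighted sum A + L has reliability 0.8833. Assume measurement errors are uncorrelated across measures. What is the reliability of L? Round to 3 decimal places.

0.900

Var(A+L) = 2 + 2·0.20 = 2.400.
True-score variance = ρ_A + ρ_L + 2·0.20, so 0.8833 = (0.82 + ρ_L + 0.40) / 2.400.
ρ_L = 0.8833·2.400 − 0.82 − 0.40 = 0.900.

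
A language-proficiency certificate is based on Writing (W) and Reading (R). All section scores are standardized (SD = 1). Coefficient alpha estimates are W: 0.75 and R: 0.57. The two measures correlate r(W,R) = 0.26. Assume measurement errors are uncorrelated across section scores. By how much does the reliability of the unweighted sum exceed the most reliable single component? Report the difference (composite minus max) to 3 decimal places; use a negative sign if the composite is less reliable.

Var(sum) = 2 + 0.52 = 2.52; true-score variance = 1.32 + 0.52 = 1.84; composite reliability = 0.7302.
Max component reliability = 0.7500.
Difference = 0.7302 − 0.7500 = -0.020.

-0.020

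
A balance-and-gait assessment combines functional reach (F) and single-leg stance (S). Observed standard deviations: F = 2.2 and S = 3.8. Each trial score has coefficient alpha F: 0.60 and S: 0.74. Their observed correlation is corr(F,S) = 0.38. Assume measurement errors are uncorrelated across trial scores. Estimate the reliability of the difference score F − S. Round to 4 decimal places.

Var(F−S) = 2.2² + 3.8² − 2·2.2·3.8·0.38 = 19.28 − 6.3536 = 12.9264.
With uncorrelated errors the cross-covariances are all true-score covariance, so they carry over unchanged; only the diagonal terms shrink to ρᵢσᵢ².
True-score variance = [2.2²·0.60 + 3.8²·0.74] − 6.3536 = 13.5896 − 6.3536 = 7.236.
Reliability = 7.236 / 12.9264 = 0.5598.

0.5598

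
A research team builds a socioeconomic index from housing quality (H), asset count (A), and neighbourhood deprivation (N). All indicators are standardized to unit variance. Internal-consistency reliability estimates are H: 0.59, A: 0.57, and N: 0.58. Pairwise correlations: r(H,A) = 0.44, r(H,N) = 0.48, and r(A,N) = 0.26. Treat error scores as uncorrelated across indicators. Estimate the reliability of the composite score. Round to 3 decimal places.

Var(H+A+N) = 3 + 2·[0.44 + 0.48 + 0.26] = 3 + 2.36 = 5.36.
With uncorrelated errors the cross-covariances are all true-score covariance, so they carry over unchanged; only the diagonal terms shrink to ρᵢσᵢ².
True-score variance = [0.59 + 0.57 + 0.58] + 2.36 = 1.74 + 2.36 = 4.1.
Reliability = 4.1 / 5.36 = 0.765.

0.765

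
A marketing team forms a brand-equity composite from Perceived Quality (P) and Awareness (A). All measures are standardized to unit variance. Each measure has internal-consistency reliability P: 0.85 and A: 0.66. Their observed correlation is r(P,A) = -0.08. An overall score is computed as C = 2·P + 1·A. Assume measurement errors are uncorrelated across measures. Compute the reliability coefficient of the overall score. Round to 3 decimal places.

0.799

Var(C) = 2² + 1 + 2·[2·(-0.08)] = 5 − 0.32 = 4.68.
Under uncorrelated errors the observed covariances equal the true-score covariances, so only the own-variance terms attenuate.
True-score variance = [2²·0.85 + 0.66] − 0.32 = 4.06 − 0.32 = 3.74.
Reliability = 3.74 / 4.68 = 0.799.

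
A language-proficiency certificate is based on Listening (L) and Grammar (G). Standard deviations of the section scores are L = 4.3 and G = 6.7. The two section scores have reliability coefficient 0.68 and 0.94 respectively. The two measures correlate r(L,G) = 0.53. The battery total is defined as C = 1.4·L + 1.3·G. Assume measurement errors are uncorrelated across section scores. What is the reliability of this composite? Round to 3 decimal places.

0.904

Var(C) = 1.4²·4.3² + 1.3²·6.7² + 2·[1.82·4.3·6.7·0.53] = 112.105 + 55.5803 = 167.685.
With uncorrelated errors the cross-covariances are all true-score covariance, so they carry over unchanged; only the diagonal terms shrink to ρᵢσᵢ².
True-score variance = [1.4²·4.3²·0.68 + 1.3²·6.7²·0.94] + 55.5803 = 95.9557 + 55.5803 = 151.536.
Reliability = 151.536 / 167.685 = 0.904.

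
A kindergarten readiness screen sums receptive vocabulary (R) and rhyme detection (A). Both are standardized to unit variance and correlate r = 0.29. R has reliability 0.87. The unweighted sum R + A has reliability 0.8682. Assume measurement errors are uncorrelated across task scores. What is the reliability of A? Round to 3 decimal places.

0.790

Var(R+A) = 2 + 2·0.29 = 2.580.
True-score variance = ρ_R + ρ_A + 2·0.29, so 0.8682 = (0.87 + ρ_A + 0.58) / 2.580.
ρ_A = 0.8682·2.580 − 0.87 − 0.58 = 0.790.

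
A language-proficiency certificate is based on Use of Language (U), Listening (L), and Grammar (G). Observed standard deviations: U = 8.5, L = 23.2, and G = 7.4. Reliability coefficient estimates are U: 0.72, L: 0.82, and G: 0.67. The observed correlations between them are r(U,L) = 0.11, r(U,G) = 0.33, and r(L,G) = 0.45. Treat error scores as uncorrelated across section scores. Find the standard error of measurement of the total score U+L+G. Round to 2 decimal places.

Var(total) = 665.25 + 239.41 = 904.66.
True-score variance = 530.066 + 239.41 = 769.476, so reliability = 0.8506.
Error variance = 904.66 − 769.476 = 135.184; SEM = √135.184 = 11.63.

11.63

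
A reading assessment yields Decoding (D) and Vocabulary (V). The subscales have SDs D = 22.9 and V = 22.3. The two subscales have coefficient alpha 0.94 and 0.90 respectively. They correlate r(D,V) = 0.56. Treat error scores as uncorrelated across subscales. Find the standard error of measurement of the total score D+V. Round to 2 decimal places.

9.01

Var(total) = 1021.7 + 571.95 = 1593.65.
True-score variance = 940.506 + 571.95 = 1512.46, so reliability = 0.9491.
Error variance = 1593.65 − 1512.46 = 81.1936; SEM = √81.1936 = 9.01.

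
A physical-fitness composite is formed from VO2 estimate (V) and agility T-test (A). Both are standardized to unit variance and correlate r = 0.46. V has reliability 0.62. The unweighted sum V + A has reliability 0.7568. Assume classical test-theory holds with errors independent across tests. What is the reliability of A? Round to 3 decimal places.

0.670

Var(V+A) = 2 + 2·0.46 = 2.920.
True-score variance = ρ_V + ρ_A + 2·0.46, so 0.7568 = (0.62 + ρ_A + 0.92) / 2.920.
ρ_A = 0.7568·2.920 − 0.62 − 0.92 = 0.670.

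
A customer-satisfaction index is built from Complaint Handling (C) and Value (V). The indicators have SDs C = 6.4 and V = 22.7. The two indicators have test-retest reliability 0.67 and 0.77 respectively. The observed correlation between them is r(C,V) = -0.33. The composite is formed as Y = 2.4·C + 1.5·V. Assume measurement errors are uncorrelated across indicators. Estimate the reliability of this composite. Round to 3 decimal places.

0.672

Var(Y) = 2.4²·6.4² + 1.5²·22.7² + 2·[3.6·6.4·22.7·(-0.33)] = 1395.33 − 345.185 = 1050.15.
With uncorrelated errors the cross-covariances are all true-score covariance, so they carry over unchanged; only the diagonal terms shrink to ρᵢσᵢ².
True-score variance = [2.4²·6.4²·0.67 + 1.5²·22.7²·0.77] − 345.185 = 1050.81 − 345.185 = 705.627.
Reliability = 705.627 / 1050.15 = 0.672.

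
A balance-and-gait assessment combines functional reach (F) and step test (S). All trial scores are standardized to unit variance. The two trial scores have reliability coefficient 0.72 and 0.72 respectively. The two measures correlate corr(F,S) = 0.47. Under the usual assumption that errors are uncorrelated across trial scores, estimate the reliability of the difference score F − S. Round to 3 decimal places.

0.472

Var(F−S) = 1 + 1 − 2·0.47 = 2 − 0.94 = 1.06.
Because errors are independent across components, Cov(Tᵢ,Tⱼ) = Cov(Xᵢ,Xⱼ); the off-diagonal part of the true-score variance is the same as above.
True-score variance = [0.72 + 0.72] − 0.94 = 1.44 − 0.94 = 0.5.
Reliability = 0.5 / 1.06 = 0.472.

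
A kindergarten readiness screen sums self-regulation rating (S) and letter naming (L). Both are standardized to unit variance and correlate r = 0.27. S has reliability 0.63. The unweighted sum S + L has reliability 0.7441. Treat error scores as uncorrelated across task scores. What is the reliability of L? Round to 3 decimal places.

Var(S+L) = 2 + 2·0.27 = 2.540.
True-score variance = ρ_S + ρ_L + 2·0.27, so 0.7441 = (0.63 + ρ_L + 0.54) / 2.540.
ρ_L = 0.7441·2.540 − 0.63 − 0.54 = 0.720.

0.720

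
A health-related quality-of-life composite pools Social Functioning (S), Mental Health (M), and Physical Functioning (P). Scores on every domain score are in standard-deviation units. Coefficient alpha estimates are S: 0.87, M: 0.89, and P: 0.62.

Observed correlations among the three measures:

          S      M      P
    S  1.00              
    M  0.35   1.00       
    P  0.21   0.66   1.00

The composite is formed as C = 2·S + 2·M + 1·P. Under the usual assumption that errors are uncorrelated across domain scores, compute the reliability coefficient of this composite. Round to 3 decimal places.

Var(C) = 2² + 2² + 1 + 2·[4·0.35 + 2·0.21 + 2·0.66] = 9 + 6.28 = 15.28.
With uncorrelated errors the cross-covariances are all true-score covariance, so they carry over unchanged; only the diagonal terms shrink to ρᵢσᵢ².
True-score variance = [2²·0.87 + 2²·0.89 + 0.62] + 6.28 = 7.66 + 6.28 = 13.94.
Reliability = 13.94 / 15.28 = 0.912.

0.912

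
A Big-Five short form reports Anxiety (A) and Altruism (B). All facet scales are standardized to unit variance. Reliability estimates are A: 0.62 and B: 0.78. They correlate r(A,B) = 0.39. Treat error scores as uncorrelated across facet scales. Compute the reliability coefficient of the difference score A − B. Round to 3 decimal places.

0.508

Var(A−B) = 1 + 1 − 2·0.39 = 2 − 0.78 = 1.22.
Under uncorrelated errors the observed covariances equal the true-score covariances, so only the own-variance terms attenuate.
True-score variance = [0.62 + 0.78] − 0.78 = 1.4 − 0.78 = 0.62.
Reliability = 0.62 / 1.22 = 0.508.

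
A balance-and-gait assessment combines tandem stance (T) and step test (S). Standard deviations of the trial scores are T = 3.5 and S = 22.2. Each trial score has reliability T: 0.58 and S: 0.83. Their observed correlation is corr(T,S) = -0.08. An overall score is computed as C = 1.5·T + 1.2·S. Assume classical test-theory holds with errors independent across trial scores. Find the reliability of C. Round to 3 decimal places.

0.815

Var(C) = 1.5²·3.5² + 1.2²·22.2² + 2·[1.8·3.5·22.2·(-0.08)] = 737.252 − 22.3776 = 714.874.
With uncorrelated errors the cross-covariances are all true-score covariance, so they carry over unchanged; only the diagonal terms shrink to ρᵢσᵢ².
True-score variance = [1.5²·3.5²·0.58 + 1.2²·22.2²·0.83] − 22.3776 = 605.029 − 22.3776 = 582.651.
Reliability = 582.651 / 714.874 = 0.815.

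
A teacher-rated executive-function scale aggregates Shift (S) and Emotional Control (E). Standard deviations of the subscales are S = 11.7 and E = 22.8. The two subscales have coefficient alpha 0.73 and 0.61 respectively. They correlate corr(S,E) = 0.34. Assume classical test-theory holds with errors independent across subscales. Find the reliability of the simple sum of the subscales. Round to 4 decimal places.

0.7140

Var(S+E) = 11.7² + 22.8² + 2·[11.7·22.8·0.34] = 656.73 + 181.397 = 838.127.
Because errors are independent across components, Cov(Tᵢ,Tⱼ) = Cov(Xᵢ,Xⱼ); the off-diagonal part of the true-score variance is the same as above.
True-score variance = [11.7²·0.73 + 22.8²·0.61] + 181.397 = 417.032 + 181.397 = 598.429.
Reliability = 598.429 / 838.127 = 0.7140.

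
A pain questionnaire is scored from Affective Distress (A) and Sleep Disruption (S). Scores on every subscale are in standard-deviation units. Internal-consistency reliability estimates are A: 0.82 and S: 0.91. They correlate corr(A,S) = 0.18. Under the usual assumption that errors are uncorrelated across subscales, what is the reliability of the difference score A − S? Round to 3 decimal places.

Var(A−S) = 1 + 1 − 2·0.18 = 2 − 0.36 = 1.64.
With uncorrelated errors the cross-covariances are all true-score covariance, so they carry over unchanged; only the diagonal terms shrink to ρᵢσᵢ².
True-score variance = [0.82 + 0.91] − 0.36 = 1.73 − 0.36 = 1.37.
Reliability = 1.37 / 1.64 = 0.835.

0.835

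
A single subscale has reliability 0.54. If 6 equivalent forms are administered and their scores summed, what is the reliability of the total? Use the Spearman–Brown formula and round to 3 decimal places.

0.876

ρ_k = kρ / (1 + (k−1)ρ) = 6·0.54 / (1 + 5·0.54) = 3.240 / 3.700 = 0.876.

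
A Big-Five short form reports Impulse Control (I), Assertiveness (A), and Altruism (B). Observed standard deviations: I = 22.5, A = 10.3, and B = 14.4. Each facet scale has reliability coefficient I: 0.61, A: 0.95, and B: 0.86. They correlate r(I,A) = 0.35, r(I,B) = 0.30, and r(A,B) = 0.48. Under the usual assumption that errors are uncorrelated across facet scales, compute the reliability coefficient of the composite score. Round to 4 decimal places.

0.8242

Var(I+A+B) = 22.5² + 10.3² + 14.4² + 2·[22.5·10.3·0.35 + 22.5·14.4·0.30 + 10.3·14.4·0.48] = 819.7 + 499.012 = 1318.71.
With uncorrelated errors the cross-covariances are all true-score covariance, so they carry over unchanged; only the diagonal terms shrink to ρᵢσᵢ².
True-score variance = [22.5²·0.61 + 10.3²·0.95 + 14.4²·0.86] + 499.012 = 587.928 + 499.012 = 1086.94.
Reliability = 1086.94 / 1318.71 = 0.8242.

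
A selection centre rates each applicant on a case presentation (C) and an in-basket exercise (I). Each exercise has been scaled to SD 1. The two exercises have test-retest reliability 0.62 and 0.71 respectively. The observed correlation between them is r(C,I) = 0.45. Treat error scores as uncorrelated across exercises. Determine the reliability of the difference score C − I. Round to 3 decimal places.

0.391

Var(C−I) = 1 + 1 − 2·0.45 = 2 − 0.9 = 1.1.
Under uncorrelated errors the observed covariances equal the true-score covariances, so only the own-variance terms attenuate.
True-score variance = [0.62 + 0.71] − 0.9 = 1.33 − 0.9 = 0.43.
Reliability = 0.43 / 1.1 = 0.391.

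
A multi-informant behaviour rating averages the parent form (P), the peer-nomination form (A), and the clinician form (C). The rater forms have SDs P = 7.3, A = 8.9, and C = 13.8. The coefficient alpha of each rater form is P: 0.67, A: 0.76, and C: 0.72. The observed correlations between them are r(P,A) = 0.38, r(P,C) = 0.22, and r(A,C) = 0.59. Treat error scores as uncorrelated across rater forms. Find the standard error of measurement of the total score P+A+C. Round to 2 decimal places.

Var(total) = 322.94 + 238.63 = 561.57.
True-score variance = 233.021 + 238.63 = 471.651, so reliability = 0.8399.
Error variance = 561.57 − 471.651 = 89.9193; SEM = √89.9193 = 9.48.

9.48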